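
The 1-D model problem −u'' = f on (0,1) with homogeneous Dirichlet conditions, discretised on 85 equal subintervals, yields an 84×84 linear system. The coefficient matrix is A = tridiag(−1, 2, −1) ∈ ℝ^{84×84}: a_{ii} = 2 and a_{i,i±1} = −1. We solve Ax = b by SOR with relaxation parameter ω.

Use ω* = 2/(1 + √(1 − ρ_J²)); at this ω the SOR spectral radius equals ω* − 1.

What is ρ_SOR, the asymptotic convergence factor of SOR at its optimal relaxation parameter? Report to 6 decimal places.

½·tridiag(1,0,1) at n=84: λ_k = cos(kπ/85); max |λ| at k=1 ⇒ ρ_J = cos(π/85) ≈ 0.999317.
1 − cos²(π/85) = sin²(π/85) ⇒ √(1−ρ_J²) = sin(π/85) = 0.0369515.
ω* = 2/(1 + 0.0369515) = 2/1.0369515 = 1.928731.
Hence ρ(B_{ω*}) = 1.928731 − 1 = 0.928731.

ρ_SOR = 0.928731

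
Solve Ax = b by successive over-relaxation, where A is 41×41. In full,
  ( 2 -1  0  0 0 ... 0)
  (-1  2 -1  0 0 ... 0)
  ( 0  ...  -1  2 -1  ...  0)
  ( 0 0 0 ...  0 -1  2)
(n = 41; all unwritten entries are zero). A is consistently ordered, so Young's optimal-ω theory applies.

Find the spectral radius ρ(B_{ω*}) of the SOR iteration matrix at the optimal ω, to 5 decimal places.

spectrum of D⁻¹(L+U) = {cos(kπ/42) : 1≤k≤41}; ρ_J = cos(π/42) = 0.99720.
1 − cos²(π/42) = sin²(π/42) ⇒ √(1−ρ_J²) = sin(π/42) = 0.074730.
[ω*] 2 ÷ (1 + 0.074730) = 2 ÷ 1.074730 = 1.86093.
ρ_SOR = ω* − 1 = 1.86093 − 1 = 0.86093.

ρ_SOR = 0.86093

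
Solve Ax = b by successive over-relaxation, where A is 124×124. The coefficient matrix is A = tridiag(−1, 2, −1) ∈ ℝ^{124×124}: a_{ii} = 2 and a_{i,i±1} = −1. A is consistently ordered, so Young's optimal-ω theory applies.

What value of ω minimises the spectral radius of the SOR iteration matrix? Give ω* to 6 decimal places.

ω* = 1.950972

[ρ_J] n=124: ρ(B_J) = cos(π/(n+1)) = cos(π/125) = 0.999684.
root = sin(π/125) = 0.0251301  (since 1−cos² = sin²).
ω* = 2/(1+0.0251301) = 1.950972
ρ_SOR = ω* − 1 = 1.950972 − 1 = 0.950972.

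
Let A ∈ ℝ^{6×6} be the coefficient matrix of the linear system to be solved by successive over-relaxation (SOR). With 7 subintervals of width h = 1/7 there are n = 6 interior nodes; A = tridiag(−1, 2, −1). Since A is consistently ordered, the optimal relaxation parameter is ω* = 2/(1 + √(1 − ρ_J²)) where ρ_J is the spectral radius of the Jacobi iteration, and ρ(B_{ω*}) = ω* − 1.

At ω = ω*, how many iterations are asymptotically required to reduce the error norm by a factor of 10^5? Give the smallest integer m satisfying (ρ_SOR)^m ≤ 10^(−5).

½·tridiag(1,0,1) at n=6: λ_k = cos(kπ/7); max |λ| at k=1 ⇒ ρ_J = cos(π/7) ≈ 0.9009689.
√(1−ρ_J²) simplifies to sin(π/7) = 0.4338837.
Then 2/(1+√(1−ρ_J²)) = 2/(1+0.4338837); ω* = 2/1.4338837 = 1.3948133.
[ρ_SOR] ω* − 1 = 0.3948133.
Need (0.3948133)^m ≤ 10^(−5): m ≥ 5·ln10/|ln 0.3948133| = 11.5129/0.929342 = 12.388 ⇒ m = 13.

m = 13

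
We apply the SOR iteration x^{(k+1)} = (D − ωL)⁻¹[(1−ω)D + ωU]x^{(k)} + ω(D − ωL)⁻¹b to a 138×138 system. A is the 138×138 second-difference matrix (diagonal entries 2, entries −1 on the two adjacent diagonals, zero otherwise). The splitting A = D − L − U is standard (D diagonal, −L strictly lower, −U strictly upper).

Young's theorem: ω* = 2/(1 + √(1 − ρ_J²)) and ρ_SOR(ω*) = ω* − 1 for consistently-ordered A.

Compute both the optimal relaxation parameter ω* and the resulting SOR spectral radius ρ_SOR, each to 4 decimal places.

ω* = 1.9558, ρ_SOR = 0.9558

½·tridiag(1,0,1) at n=138: λ_k = cos(kπ/139); max |λ| at k=1 ⇒ ρ_J = cos(π/139) ≈ 0.9997.
√(1 − cos²(π/139)) = sin(π/139) ≈ 0.02260.
ω* = 2/(1 + 0.02260) = 2/1.02260 = 1.9558.
[ρ_SOR] ω* − 1 = 0.9558.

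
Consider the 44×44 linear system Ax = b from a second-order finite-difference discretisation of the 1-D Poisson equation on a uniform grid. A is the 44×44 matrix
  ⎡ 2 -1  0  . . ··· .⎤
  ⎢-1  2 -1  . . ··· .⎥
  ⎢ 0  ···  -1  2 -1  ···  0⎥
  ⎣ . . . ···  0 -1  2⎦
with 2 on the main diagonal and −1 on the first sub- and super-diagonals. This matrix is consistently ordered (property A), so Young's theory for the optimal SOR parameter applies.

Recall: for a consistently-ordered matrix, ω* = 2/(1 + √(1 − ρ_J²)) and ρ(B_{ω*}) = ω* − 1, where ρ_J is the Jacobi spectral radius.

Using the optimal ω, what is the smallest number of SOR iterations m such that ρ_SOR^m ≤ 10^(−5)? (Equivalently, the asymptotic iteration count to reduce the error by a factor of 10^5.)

m = 83

spectrum of D⁻¹(L+U) = {cos(kπ/45) : 1≤k≤44}; ρ_J = cos(π/45) = 0.9975641.
root = sin(π/45) = 0.0697565  (since 1−cos² = sin²).
ω* = 2/(1+0.0697565) = 1.8695843
[ρ_SOR] ω* − 1 = 0.8695843.
(0.8695843)^m ≤ 10^{−5}  ⇒  m·ln(0.8695843) ≤ −5·ln10  ⇒  m ≥ 82.388  ⇒  m = 83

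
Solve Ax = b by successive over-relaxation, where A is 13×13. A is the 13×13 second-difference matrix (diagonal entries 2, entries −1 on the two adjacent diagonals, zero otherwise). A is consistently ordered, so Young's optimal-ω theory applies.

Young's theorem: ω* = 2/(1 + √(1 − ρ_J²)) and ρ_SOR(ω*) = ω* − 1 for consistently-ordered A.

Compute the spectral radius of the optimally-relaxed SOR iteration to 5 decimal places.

spectrum of D⁻¹(L+U) = {cos(kπ/14) : 1≤k≤13}; ρ_J = cos(π/14) = 0.97493.
root = sin(π/14) = 0.222521  (since 1−cos² = sin²).
So ω* = 2/1.222521 = 1.63596 (Young).
ρ_SOR = ω* − 1 = 1.63596 − 1 = 0.63596.

ρ_SOR = 0.63596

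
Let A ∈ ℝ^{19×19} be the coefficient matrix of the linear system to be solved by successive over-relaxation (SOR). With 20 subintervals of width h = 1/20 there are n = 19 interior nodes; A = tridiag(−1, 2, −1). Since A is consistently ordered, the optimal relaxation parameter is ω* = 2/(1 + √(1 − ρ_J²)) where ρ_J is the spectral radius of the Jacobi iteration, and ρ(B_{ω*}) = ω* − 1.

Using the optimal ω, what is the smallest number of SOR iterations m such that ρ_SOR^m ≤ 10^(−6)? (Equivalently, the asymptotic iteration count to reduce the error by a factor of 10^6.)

ρ_J = max_k |cos(kπ/20)| = cos(π/20) = 0.9876883
1 − cos²(π/20) = sin²(π/20) ⇒ √(1−ρ_J²) = sin(π/20) = 0.1564345.
[ω*] 2 ÷ (1 + 0.1564345) = 2 ÷ 1.1564345 = 1.7294538.
ρ_SOR = ω* − 1 = 1.7294538 − 1 = 0.7294538.
m ≥ 6·ln10 / (−ln 0.7294538) = 43.795; smallest integer m = 44.

m = 44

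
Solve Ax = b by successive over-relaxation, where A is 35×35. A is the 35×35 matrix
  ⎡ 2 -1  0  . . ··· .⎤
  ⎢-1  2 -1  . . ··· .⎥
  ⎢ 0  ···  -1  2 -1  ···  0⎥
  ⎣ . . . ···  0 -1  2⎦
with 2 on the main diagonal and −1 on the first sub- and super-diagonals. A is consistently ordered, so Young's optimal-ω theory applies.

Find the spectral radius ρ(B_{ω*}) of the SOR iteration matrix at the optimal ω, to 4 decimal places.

ρ_SOR = 0.8397

ρ_J = max_k |cos(kπ/36)| = cos(π/36) = 0.9962
√(1−ρ_J²) simplifies to sin(π/36) = 0.08716.
ω* = 2/(1 + 0.08716) = 2/1.08716 = 1.8397.
ρ_SOR = ω* − 1 = 1.8397 − 1 = 0.8397.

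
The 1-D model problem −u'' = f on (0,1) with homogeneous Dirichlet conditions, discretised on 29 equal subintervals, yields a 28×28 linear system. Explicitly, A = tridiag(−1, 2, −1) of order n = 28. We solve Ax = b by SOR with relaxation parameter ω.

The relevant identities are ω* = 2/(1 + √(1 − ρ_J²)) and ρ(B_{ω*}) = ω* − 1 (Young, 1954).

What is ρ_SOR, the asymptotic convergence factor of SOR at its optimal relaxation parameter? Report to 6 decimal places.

ρ_SOR = 0.804860

n=28: λ(B_J) = 1 − λ(A)/2 = cos(kπ/29); k=1 gives ρ_J = 0.994138.
1 − cos²(π/29) = sin²(π/29) ⇒ √(1−ρ_J²) = sin(π/29) = 0.1081190.
Young: ω* = 2/(1+√(1−ρ_J²)) = 2/(1+0.1081190) = 2/1.1081190 = 1.804860.
[ρ_SOR] ω* − 1 = 0.804860.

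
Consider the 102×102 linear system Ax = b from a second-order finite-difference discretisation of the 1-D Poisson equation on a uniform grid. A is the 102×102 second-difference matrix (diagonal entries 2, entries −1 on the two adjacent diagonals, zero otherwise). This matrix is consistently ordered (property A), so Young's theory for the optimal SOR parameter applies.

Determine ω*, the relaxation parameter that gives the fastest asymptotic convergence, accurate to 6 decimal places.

B_J for the 102×102 system has eigenvalues cos(kπ/103); ρ_J = cos(π/103) = 0.999535.
√(1−ρ_J²) simplifies to sin(π/103) = 0.0304962.
Then 2/(1+√(1−ρ_J²)) = 2/(1+0.0304962); ω* = 2/1.0304962 = 1.940813.
At ω = 1.940813 every |λ(B_ω)| = ω−1, so ρ_SOR = 0.940813.

ω* = 1.940813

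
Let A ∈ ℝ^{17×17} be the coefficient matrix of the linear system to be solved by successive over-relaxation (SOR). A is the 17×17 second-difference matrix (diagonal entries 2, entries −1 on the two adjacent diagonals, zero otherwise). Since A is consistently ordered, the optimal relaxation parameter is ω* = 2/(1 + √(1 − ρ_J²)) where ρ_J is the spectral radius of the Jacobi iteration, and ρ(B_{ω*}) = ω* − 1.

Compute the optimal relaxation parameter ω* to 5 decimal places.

ω* = 1.70409

[ρ_J] n=17: ρ(B_J) = cos(π/(n+1)) = cos(π/18) = 0.98481.
√(1−ρ_J²) = |sin(π/18)| = 0.173648
ω* = 2/(1+0.173648) = 1.70409
ρ(B_{ω*}) = ω*−1 = 0.70409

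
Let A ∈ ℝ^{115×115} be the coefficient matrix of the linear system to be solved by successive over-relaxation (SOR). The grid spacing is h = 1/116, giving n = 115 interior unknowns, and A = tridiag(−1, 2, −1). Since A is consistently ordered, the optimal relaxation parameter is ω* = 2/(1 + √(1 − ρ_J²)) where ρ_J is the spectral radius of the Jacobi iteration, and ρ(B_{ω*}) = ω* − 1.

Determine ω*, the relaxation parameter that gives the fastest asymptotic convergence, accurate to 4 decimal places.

ω* = 1.9473

[ρ_J] n=115: ρ(B_J) = cos(π/(n+1)) = cos(π/116) = 0.9996.
√(1−ρ_J²) = |sin(π/116)| = 0.02708
ω* = 2/(1+0.02708) = 1.9473
At ω = 1.9473 every |λ(B_ω)| = ω−1, so ρ_SOR = 0.9473.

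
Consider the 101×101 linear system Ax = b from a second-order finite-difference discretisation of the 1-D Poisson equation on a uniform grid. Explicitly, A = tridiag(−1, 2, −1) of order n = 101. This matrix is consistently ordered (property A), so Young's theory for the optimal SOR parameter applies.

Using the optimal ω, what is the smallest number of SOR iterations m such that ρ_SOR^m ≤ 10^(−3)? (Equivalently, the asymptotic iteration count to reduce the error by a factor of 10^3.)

n=101: λ(B_J) = 1 − λ(A)/2 = cos(kπ/102); k=1 gives ρ_J = 0.9995257.
√(1−ρ_J²) simplifies to sin(π/102) = 0.0307951.
Young: ω* = 2/(1+√(1−ρ_J²)) = 2/(1+0.0307951) = 2/1.0307951 = 1.9402498.
ρ(B_{ω*}) = ω*−1 = 0.9402498
For 3 digits: m = 3·ln10 / (−ln 0.9402498) = 6.90776/0.0616097 = 112.121; round up → m = 113.

m = 113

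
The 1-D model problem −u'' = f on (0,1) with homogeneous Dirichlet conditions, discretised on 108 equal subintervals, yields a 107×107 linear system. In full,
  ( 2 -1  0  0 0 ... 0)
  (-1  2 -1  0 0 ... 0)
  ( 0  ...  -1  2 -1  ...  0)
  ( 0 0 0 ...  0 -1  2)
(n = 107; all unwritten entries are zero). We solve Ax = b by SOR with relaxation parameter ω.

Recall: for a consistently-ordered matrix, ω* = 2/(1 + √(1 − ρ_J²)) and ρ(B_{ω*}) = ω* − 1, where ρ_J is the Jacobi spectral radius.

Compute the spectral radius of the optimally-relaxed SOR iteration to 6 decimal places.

ρ_SOR = 0.943475

B_J for the 107×107 system has eigenvalues cos(kπ/108); ρ_J = cos(π/108) = 0.999577.
√(1 − cos²(π/108)) = sin(π/108) ≈ 0.0290847.
Young: ω* = 2/(1+√(1−ρ_J²)) = 2/(1+0.0290847) = 2/1.0290847 = 1.943475.
At ω = 1.943475 every |λ(B_ω)| = ω−1, so ρ_SOR = 0.943475.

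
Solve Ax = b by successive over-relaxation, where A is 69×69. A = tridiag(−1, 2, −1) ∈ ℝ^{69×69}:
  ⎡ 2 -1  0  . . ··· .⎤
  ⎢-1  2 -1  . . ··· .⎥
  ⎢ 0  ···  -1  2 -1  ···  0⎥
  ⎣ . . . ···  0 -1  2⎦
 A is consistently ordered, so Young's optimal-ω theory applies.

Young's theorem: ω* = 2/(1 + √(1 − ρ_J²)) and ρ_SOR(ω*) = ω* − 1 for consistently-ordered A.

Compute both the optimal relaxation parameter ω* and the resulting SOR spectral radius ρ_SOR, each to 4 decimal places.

ω* = 1.9141, ρ_SOR = 0.9141

n=69: λ(B_J) = 1 − λ(A)/2 = cos(kπ/70); k=1 gives ρ_J = 0.9990.
√(1−ρ_J²) simplifies to sin(π/70) = 0.04486.
ω* = 2/(1 + 0.04486) = 2/1.04486 = 1.9141.
ρ_SOR = ω* − 1 = 1.9141 − 1 = 0.9141.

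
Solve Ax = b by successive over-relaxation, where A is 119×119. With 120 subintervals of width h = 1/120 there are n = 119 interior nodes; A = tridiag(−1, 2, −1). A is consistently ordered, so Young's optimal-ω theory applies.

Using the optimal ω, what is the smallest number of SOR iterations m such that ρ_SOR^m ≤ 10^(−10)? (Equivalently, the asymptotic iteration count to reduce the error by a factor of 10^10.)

m = 440

B_J for the 119×119 system has eigenvalues cos(kπ/120); ρ_J = cos(π/120) = 0.9996573.
√(1−ρ_J²) = |sin(π/120)| = 0.0261769
ω* = 2/(1+0.0261769) = 1.9489817
and ρ(B_{ω*}) = 1.9489817 − 1 = 0.9489817.
ρ_SOR^m ≤ 10^(−10) ⇔ m ≥ 10·ln10/(−ln 0.9489817) = 23.0259/0.0523658 = 439.713; m = ⌈439.713⌉ = 440.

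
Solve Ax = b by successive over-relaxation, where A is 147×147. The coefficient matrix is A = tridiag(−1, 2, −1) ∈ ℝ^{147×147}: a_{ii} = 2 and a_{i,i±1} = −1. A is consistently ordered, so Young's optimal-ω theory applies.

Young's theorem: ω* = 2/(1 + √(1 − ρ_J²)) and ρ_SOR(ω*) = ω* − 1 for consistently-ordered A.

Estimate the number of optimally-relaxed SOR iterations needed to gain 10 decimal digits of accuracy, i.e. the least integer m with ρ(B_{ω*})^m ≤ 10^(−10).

B_J for the 147×147 system has eigenvalues cos(kπ/148); ρ_J = cos(π/148) = 0.9997747.
√(1−ρ_J²) = |sin(π/148)| = 0.0212254
Then 2/(1+√(1−ρ_J²)) = 2/(1+0.0212254); ω* = 2/1.0212254 = 1.9584315.
At ω = 1.9584315 every |λ(B_ω)| = ω−1, so ρ_SOR = 0.9584315.
(0.9584315)^m ≤ 10^{−10}  ⇒  m·ln(0.9584315) ≤ −10·ln10  ⇒  m ≥ 542.332  ⇒  m = 543

m = 543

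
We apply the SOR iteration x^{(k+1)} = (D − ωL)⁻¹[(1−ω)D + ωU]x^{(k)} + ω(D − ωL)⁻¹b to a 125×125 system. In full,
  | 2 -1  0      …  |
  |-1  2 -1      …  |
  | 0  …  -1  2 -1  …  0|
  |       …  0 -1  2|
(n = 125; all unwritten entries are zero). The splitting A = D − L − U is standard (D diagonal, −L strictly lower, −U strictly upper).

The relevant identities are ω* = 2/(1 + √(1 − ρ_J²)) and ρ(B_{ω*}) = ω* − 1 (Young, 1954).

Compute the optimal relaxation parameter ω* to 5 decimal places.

ρ_J = max_k |cos(kπ/126)| = cos(π/126) = 0.99969
1 − cos²(π/126) = sin²(π/126) ⇒ √(1−ρ_J²) = sin(π/126) = 0.024931.
Young: ω* = 2/(1+√(1−ρ_J²)) = 2/(1+0.024931) = 2/1.024931 = 1.95135.
and ρ(B_{ω*}) = 1.95135 − 1 = 0.95135.

ω* = 1.95135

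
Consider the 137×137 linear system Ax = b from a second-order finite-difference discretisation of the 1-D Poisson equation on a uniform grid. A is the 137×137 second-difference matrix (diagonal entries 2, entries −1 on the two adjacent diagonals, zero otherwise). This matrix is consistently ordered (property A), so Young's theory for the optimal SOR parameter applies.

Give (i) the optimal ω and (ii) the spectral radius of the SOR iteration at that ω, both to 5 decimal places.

ω* = 1.95549, ρ_SOR = 0.95549

spectrum of D⁻¹(L+U) = {cos(kπ/138) : 1≤k≤137}; ρ_J = cos(π/138) = 0.99974.
√(1−ρ_J²) simplifies to sin(π/138) = 0.022763.
[ω*] 2 ÷ (1 + 0.022763) = 2 ÷ 1.022763 = 1.95549.
ρ_SOR = ω* − 1 ≈ 0.95549.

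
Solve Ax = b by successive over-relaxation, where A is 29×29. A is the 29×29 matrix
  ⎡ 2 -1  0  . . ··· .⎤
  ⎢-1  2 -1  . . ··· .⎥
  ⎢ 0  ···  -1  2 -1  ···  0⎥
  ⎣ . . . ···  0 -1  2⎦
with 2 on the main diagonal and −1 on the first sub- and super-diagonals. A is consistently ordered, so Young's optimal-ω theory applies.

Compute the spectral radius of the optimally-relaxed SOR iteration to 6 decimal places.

With n=29, ρ(Jacobi) = cos(π/30) = 0.994522.
1 − cos²(π/30) = sin²(π/30) ⇒ √(1−ρ_J²) = sin(π/30) = 0.1045285.
ω* = 2 / (1 + 0.1045285) = 2 / 1.1045285 ≈ 1.810727.
ρ(B_{ω*}) = ω*−1 = 0.810727

ρ_SOR = 0.810727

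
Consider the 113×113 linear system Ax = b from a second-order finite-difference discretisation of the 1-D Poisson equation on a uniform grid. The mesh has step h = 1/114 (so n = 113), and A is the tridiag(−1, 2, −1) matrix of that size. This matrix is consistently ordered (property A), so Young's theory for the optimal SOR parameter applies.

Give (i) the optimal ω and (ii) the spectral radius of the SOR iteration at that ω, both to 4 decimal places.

½·tridiag(1,0,1) at n=113: λ_k = cos(kπ/114); max |λ| at k=1 ⇒ ρ_J = cos(π/114) ≈ 0.9996.
√(1−ρ_J²) = |sin(π/114)| = 0.02755
Then 2/(1+√(1−ρ_J²)) = 2/(1+0.02755); ω* = 2/1.02755 = 1.9464.
ρ_SOR = ω* − 1 ≈ 0.9464.

ω* = 1.9464, ρ_SOR = 0.9464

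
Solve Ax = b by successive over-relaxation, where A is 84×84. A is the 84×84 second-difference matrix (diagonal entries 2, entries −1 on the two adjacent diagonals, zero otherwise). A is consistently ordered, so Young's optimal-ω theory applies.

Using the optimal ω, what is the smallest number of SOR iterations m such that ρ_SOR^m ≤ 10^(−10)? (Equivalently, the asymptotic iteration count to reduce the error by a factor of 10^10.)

n=84: λ(B_J) = 1 − λ(A)/2 = cos(kπ/85); k=1 gives ρ_J = 0.9993171.
root = sin(π/85) = 0.0369515  (since 1−cos² = sin²).
ω* = 2/(1+0.0369515) = 1.9287305
ρ(B_{ω*}) = ω*−1 = 0.9287305
m ≥ 10·ln10 / (−ln 0.9287305) = 311.427; smallest integer m = 312.

m = 312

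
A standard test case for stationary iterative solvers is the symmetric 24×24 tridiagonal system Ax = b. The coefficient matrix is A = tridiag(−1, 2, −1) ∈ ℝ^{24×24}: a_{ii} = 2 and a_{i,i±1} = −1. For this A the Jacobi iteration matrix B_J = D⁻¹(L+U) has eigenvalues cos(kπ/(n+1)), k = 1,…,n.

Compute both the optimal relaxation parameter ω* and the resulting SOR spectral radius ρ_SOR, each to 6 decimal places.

With n=24, ρ(Jacobi) = cos(π/25) = 0.992115.
√(1 − cos²(π/25)) = sin(π/25) ≈ 0.1253332.
So ω* = 2/1.1253332 = 1.777251 (Young).
ρ(B_{ω*}) = ω*−1 = 0.777251

ω* = 1.777251, ρ_SOR = 0.777251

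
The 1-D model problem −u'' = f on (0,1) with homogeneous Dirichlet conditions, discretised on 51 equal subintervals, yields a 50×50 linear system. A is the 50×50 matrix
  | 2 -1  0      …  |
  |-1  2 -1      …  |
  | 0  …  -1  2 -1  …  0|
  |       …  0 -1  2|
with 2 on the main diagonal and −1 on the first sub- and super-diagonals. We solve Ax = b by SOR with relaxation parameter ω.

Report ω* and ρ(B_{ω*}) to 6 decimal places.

With n=50, ρ(Jacobi) = cos(π/51) = 0.998103.
√(1 − cos²(π/51)) = sin(π/51) ≈ 0.0615609.
ω* = 2/(1+0.0615609) = 1.884018
At ω = 1.884018 every |λ(B_ω)| = ω−1, so ρ_SOR = 0.884018.

ω* = 1.884018, ρ_SOR = 0.884018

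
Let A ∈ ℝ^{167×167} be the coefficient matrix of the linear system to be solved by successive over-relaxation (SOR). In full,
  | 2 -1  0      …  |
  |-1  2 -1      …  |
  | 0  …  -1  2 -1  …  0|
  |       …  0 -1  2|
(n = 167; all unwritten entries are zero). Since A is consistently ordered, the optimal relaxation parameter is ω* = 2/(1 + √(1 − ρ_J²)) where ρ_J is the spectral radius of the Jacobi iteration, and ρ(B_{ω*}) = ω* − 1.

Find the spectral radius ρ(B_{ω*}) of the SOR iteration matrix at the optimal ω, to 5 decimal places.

[ρ_J] n=167: ρ(B_J) = cos(π/(n+1)) = cos(π/168) = 0.99983.
√(1 − cos²(π/168)) = sin(π/168) ≈ 0.018699.
ω* = 2/(1 + 0.018699) = 2/1.018699 = 1.96329.
[ρ_SOR] ω* − 1 = 0.96329.

ρ_SOR = 0.96329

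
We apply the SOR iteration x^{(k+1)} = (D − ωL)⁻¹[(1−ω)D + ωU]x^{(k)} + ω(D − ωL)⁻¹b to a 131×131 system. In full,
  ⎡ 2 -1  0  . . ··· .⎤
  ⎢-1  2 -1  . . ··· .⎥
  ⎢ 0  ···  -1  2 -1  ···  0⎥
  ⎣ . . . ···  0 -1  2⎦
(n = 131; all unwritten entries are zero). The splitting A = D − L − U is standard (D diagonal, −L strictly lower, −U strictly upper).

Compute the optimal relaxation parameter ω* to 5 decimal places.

ω* = 1.95351

B_J for the 131×131 system has eigenvalues cos(kπ/132); ρ_J = cos(π/132) = 0.99972.
√(1−ρ_J²) simplifies to sin(π/132) = 0.023798.
Then 2/(1+√(1−ρ_J²)) = 2/(1+0.023798); ω* = 2/1.023798 = 1.95351.
[ρ_SOR] ω* − 1 = 0.95351.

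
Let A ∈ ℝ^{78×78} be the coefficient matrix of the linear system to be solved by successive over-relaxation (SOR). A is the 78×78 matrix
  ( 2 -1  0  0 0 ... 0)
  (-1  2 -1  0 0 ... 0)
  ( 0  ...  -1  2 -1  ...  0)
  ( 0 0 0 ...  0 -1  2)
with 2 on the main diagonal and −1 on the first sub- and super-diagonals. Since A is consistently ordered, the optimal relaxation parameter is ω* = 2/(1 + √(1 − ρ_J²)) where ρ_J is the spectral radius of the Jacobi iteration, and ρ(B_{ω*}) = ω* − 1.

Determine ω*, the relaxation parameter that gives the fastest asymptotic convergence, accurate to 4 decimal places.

With n=78, ρ(Jacobi) = cos(π/79) = 0.9992.
√(1−ρ_J²) = |sin(π/79)| = 0.03976
ω* = 2/(1 + 0.03976) = 2/1.03976 = 1.9235.
[ρ_SOR] ω* − 1 = 0.9235.

ω* = 1.9235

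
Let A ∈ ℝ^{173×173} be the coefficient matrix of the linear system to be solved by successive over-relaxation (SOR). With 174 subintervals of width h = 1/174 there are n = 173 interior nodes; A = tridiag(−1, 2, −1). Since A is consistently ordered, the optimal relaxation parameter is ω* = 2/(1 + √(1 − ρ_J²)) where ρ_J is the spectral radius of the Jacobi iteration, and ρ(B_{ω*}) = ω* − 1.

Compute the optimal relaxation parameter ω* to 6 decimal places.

ρ_J = max_k |cos(kπ/174)| = cos(π/174) = 0.999837
√(1 − cos²(π/174)) = sin(π/174) ≈ 0.0180541.
Then 2/(1+√(1−ρ_J²)) = 2/(1+0.0180541); ω* = 2/1.0180541 = 1.964532.
and ρ(B_{ω*}) = 1.964532 − 1 = 0.964532.

ω* = 1.964532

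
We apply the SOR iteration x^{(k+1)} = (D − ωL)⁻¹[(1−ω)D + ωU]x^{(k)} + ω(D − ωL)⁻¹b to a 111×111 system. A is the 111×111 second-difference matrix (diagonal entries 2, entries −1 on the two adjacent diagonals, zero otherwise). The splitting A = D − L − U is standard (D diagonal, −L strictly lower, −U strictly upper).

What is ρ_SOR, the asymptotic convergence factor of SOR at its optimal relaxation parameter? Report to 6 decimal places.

B_J for the 111×111 system has eigenvalues cos(kπ/112); ρ_J = cos(π/112) = 0.999607.
√(1−ρ_J²) = |sin(π/112)| = 0.0280463
[ω*] 2 ÷ (1 + 0.0280463) = 2 ÷ 1.0280463 = 1.945438.
ρ_SOR = ω* − 1 ≈ 0.945438.

ρ_SOR = 0.945438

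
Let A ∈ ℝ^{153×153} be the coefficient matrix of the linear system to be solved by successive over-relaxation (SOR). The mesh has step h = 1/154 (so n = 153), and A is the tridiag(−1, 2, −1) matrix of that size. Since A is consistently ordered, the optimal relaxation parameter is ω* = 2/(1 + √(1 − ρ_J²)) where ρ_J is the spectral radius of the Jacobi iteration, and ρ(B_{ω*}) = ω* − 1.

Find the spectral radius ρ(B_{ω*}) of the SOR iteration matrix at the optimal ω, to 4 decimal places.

With n=153, ρ(Jacobi) = cos(π/154) = 0.9998.
√(1 − cos²(π/154)) = sin(π/154) ≈ 0.02040.
ω* = 2/(1 + 0.02040) = 2/1.02040 = 1.9600.
and ρ(B_{ω*}) = 1.9600 − 1 = 0.9600.

ρ_SOR = 0.9600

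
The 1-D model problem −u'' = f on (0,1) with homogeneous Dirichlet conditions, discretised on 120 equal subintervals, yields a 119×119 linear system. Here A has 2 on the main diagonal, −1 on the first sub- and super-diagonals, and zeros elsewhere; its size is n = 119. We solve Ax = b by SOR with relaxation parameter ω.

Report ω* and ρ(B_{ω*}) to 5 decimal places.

ω* = 1.94898, ρ_SOR = 0.94898

With n=119, ρ(Jacobi) = cos(π/120) = 0.99966.
root = sin(π/120) = 0.026177  (since 1−cos² = sin²).
ω* = 2/(1 + 0.026177) = 2/1.026177 = 1.94898.
[ρ_SOR] ω* − 1 = 0.94898.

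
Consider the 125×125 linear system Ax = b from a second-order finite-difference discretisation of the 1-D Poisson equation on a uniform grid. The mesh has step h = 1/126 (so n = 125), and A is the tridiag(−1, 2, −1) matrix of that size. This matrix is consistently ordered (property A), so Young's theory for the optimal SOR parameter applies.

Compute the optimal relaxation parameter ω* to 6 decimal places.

spectrum of D⁻¹(L+U) = {cos(kπ/126) : 1≤k≤125}; ρ_J = cos(π/126) = 0.999689.
1 − cos²(π/126) = sin²(π/126) ⇒ √(1−ρ_J²) = sin(π/126) = 0.0249307.
Then 2/(1+√(1−ρ_J²)) = 2/(1+0.0249307); ω* = 2/1.0249307 = 1.951351.
ρ(B_{ω*}) = ω*−1 = 0.951351

ω* = 1.951351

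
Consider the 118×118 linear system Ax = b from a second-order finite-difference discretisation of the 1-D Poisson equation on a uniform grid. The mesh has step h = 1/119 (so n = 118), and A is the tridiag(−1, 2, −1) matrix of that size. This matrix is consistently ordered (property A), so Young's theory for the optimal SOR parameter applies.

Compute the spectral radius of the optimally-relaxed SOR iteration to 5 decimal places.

ρ_J = max_k |cos(kπ/119)| = cos(π/119) = 0.99965
1 − cos²(π/119) = sin²(π/119) ⇒ √(1−ρ_J²) = sin(π/119) = 0.026397.
Young: ω* = 2/(1+√(1−ρ_J²)) = 2/(1+0.026397) = 2/1.026397 = 1.94856.
and ρ(B_{ω*}) = 1.94856 − 1 = 0.94856.

ρ_SOR = 0.94856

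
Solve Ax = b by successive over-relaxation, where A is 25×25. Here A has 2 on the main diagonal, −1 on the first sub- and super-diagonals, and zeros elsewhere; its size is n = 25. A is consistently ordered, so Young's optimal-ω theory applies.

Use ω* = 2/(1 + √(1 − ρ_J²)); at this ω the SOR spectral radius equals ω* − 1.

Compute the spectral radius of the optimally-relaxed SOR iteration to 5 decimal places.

½·tridiag(1,0,1) at n=25: λ_k = cos(kπ/26); max |λ| at k=1 ⇒ ρ_J = cos(π/26) ≈ 0.99271.
√(1−ρ_J²) simplifies to sin(π/26) = 0.120537.
ω* = 2/(1 + 0.120537) = 2/1.120537 = 1.78486.
and ρ(B_{ω*}) = 1.78486 − 1 = 0.78486.

ρ_SOR = 0.78486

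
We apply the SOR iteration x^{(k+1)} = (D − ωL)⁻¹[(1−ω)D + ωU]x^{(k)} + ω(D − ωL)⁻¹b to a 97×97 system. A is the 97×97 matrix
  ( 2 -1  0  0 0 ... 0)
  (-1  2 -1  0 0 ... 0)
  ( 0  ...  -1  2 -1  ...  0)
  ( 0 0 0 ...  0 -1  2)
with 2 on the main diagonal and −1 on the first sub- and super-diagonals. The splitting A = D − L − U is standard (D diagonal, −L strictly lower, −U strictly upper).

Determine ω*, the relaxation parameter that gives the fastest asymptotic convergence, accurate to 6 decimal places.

spectrum of D⁻¹(L+U) = {cos(kπ/98) : 1≤k≤97}; ρ_J = cos(π/98) = 0.999486.
root = sin(π/98) = 0.0320516  (since 1−cos² = sin²).
ω* = 2/(1+0.0320516) = 1.937888
ρ_SOR = ω* − 1 = 1.937888 − 1 = 0.937888.

ω* = 1.937888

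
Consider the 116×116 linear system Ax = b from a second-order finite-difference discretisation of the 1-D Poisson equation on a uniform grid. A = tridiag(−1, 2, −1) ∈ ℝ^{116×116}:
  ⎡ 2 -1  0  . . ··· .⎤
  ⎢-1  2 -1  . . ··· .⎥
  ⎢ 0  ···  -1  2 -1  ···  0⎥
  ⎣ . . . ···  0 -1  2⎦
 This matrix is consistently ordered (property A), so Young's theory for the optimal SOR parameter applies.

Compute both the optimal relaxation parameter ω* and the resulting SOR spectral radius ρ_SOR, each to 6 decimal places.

With n=116, ρ(Jacobi) = cos(π/117) = 0.999640.
√(1−ρ_J²) = |sin(π/117)| = 0.0268480
Young: ω* = 2/(1+√(1−ρ_J²)) = 2/(1+0.0268480) = 2/1.0268480 = 1.947708.
Hence ρ(B_{ω*}) = 1.947708 − 1 = 0.947708.

ω* = 1.947708, ρ_SOR = 0.947708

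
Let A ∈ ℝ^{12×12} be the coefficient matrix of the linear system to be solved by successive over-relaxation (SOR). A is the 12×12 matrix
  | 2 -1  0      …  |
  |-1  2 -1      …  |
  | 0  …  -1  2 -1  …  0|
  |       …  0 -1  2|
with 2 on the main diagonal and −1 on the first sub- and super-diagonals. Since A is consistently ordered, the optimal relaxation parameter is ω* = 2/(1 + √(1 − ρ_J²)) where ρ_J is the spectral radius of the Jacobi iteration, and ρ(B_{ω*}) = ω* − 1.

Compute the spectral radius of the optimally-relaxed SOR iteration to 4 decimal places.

n=12: λ(B_J) = 1 − λ(A)/2 = cos(kπ/13); k=1 gives ρ_J = 0.9709.
√(1 − cos²(π/13)) = sin(π/13) ≈ 0.23932.
Young: ω* = 2/(1+√(1−ρ_J²)) = 2/(1+0.23932) = 2/1.23932 = 1.6138.
Hence ρ(B_{ω*}) = 1.6138 − 1 = 0.6138.

ρ_SOR = 0.6138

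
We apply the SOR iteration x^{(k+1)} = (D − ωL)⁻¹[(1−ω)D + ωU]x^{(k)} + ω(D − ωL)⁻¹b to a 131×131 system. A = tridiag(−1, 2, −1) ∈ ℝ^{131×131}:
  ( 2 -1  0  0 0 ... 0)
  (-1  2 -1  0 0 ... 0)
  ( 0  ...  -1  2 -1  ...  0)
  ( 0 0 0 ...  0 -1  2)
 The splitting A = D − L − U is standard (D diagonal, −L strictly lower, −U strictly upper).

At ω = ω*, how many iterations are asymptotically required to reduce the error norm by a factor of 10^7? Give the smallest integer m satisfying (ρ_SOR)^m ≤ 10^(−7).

With n=131, ρ(Jacobi) = cos(π/132) = 0.9997168.
√(1−ρ_J²) = |sin(π/132)| = 0.0237977
ω* = 2/(1 + 0.0237977) = 2/1.0237977 = 1.9535109.
ρ_SOR = ω* − 1 ≈ 0.9535109.
Need (0.9535109)^m ≤ 10^(−7): m ≥ 7·ln10/|ln 0.9535109| = 16.1181/0.0476044 = 338.584 ⇒ m = 339.

m = 339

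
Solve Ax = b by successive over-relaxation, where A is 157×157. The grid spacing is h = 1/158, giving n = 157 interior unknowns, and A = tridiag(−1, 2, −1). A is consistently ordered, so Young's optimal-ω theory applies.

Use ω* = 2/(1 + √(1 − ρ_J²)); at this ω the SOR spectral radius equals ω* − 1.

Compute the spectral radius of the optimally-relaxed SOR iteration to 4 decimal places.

ρ_SOR = 0.9610

spectrum of D⁻¹(L+U) = {cos(kπ/158) : 1≤k≤157}; ρ_J = cos(π/158) = 0.9998.
√(1−ρ_J²) simplifies to sin(π/158) = 0.01988.
Then 2/(1+√(1−ρ_J²)) = 2/(1+0.01988); ω* = 2/1.01988 = 1.9610.
ρ_SOR = ω* − 1 = 1.9610 − 1 = 0.9610.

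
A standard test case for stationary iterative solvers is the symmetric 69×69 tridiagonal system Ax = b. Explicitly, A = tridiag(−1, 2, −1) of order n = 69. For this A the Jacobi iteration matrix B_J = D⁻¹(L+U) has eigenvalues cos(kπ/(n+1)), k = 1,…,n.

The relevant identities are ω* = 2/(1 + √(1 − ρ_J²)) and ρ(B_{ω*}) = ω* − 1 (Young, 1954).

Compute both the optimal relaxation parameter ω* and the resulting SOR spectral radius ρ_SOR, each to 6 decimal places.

½·tridiag(1,0,1) at n=69: λ_k = cos(kπ/70); max |λ| at k=1 ⇒ ρ_J = cos(π/70) ≈ 0.998993.
root = sin(π/70) = 0.0448648  (since 1−cos² = sin²).
ω* = 2/(1 + 0.0448648) = 2/1.0448648 = 1.914123.
[ρ_SOR] ω* − 1 = 0.914123.

ω* = 1.914123, ρ_SOR = 0.914123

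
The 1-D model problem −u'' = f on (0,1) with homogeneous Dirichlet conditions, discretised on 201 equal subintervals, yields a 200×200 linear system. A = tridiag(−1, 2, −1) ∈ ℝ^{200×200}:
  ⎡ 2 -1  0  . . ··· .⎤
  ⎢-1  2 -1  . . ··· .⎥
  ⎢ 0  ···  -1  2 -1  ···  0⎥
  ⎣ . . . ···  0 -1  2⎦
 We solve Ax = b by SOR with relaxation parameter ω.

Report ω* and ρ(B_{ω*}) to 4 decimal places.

ω* = 1.9692, ρ_SOR = 0.9692

B_J for the 200×200 system has eigenvalues cos(kπ/201); ρ_J = cos(π/201) = 0.9999.
√(1−ρ_J²) = |sin(π/201)| = 0.01563
ω* = 2 / (1 + 0.01563) = 2 / 1.01563 ≈ 1.9692.
At ω = 1.9692 every |λ(B_ω)| = ω−1, so ρ_SOR = 0.9692.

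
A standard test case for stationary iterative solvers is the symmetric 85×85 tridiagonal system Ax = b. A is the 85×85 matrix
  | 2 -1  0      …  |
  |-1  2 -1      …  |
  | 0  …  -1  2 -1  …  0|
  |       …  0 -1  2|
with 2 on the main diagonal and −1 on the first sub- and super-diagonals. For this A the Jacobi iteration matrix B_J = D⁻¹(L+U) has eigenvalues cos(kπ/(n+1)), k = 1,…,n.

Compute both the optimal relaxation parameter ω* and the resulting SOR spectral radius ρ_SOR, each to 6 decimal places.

ω* = 1.929530, ρ_SOR = 0.929530

B_J for the 85×85 system has eigenvalues cos(kπ/86); ρ_J = cos(π/86) = 0.999333.
√(1 − cos²(π/86)) = sin(π/86) ≈ 0.0365220.
Young: ω* = 2/(1+√(1−ρ_J²)) = 2/(1+0.0365220) = 2/1.0365220 = 1.929530.
[ρ_SOR] ω* − 1 = 0.929530.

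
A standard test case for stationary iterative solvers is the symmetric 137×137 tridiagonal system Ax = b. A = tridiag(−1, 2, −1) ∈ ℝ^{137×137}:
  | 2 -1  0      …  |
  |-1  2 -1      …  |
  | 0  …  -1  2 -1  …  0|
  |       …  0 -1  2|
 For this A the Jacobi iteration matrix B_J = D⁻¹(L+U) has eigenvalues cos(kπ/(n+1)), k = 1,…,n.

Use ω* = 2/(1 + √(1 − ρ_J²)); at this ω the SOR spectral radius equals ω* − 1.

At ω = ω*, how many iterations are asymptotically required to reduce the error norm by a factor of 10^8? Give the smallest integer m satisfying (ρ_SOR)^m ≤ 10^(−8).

m = 405

spectrum of D⁻¹(L+U) = {cos(kπ/138) : 1≤k≤137}; ρ_J = cos(π/138) = 0.9997409.
√(1−ρ_J²) = |sin(π/138)| = 0.0227632
Young: ω* = 2/(1+√(1−ρ_J²)) = 2/(1+0.0227632) = 2/1.0227632 = 1.9554869.
Hence ρ(B_{ω*}) = 1.9554869 − 1 = 0.9554869.
8·ln10 = 18.4207; −ln(0.9554869) = 0.0455342; m = ⌈18.4207/0.0455342⌉ = ⌈404.546⌉ = 405.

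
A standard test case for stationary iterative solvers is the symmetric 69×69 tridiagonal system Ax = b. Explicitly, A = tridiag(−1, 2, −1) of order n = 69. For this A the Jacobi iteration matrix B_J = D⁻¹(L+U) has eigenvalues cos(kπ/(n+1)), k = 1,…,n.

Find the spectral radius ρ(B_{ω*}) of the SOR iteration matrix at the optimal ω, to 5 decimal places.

ρ_SOR = 0.91412

B_J for the 69×69 system has eigenvalues cos(kπ/70); ρ_J = cos(π/70) = 0.99899.
1 − cos²(π/70) = sin²(π/70) ⇒ √(1−ρ_J²) = sin(π/70) = 0.044865.
ω* = 2 / (1 + 0.044865) = 2 / 1.044865 ≈ 1.91412.
At ω = 1.91412 every |λ(B_ω)| = ω−1, so ρ_SOR = 0.91412.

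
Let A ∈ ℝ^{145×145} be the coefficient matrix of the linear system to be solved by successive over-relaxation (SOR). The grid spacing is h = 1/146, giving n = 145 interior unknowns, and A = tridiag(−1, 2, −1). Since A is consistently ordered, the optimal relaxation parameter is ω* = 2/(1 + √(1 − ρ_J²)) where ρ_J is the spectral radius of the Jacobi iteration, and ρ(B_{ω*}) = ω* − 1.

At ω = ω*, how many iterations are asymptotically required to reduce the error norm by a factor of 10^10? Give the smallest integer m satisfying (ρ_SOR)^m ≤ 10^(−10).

m = 536

B_J for the 145×145 system has eigenvalues cos(kπ/146); ρ_J = cos(π/146) = 0.9997685.
root = sin(π/146) = 0.0215161  (since 1−cos² = sin²).
ω* = 2/(1+0.0215161) = 1.9578742
At ω = 1.9578742 every |λ(B_ω)| = ω−1, so ρ_SOR = 0.9578742.
10·ln10 = 23.0259; −ln(0.9578742) = 0.0430388; m = ⌈23.0259/0.0430388⌉ = ⌈535.003⌉ = 536.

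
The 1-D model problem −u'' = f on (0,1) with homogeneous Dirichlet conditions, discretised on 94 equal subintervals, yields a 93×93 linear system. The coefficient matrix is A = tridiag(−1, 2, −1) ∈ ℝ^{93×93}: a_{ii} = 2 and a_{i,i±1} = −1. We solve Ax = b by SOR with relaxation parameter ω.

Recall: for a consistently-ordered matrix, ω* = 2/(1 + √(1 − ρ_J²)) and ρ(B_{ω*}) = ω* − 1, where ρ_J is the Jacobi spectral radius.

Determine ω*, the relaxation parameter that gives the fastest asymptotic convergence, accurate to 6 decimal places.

ω* = 1.935331

[ρ_J] n=93: ρ(B_J) = cos(π/(n+1)) = cos(π/94) = 0.999442.
√(1 − cos²(π/94)) = sin(π/94) ≈ 0.0334150.
ω* = 2/(1 + 0.0334150) = 2/1.0334150 = 1.935331.
Hence ρ(B_{ω*}) = 1.935331 − 1 = 0.935331.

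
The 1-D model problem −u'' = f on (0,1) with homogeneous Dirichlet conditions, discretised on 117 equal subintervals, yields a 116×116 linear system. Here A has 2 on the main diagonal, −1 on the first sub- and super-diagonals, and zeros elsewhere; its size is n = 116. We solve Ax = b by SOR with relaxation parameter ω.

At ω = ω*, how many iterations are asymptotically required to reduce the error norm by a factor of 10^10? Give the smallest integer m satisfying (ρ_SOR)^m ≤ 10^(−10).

n=116: λ(B_J) = 1 − λ(A)/2 = cos(kπ/117); k=1 gives ρ_J = 0.9996395.
√(1−ρ_J²) simplifies to sin(π/117) = 0.0268480.
ω* = 2/(1+0.0268480) = 1.9477079
ρ_SOR = ω* − 1 = 1.9477079 − 1 = 0.9477079.
m ≥ 10·ln10 / (−ln 0.9477079) = 428.717; smallest integer m = 429.

m = 429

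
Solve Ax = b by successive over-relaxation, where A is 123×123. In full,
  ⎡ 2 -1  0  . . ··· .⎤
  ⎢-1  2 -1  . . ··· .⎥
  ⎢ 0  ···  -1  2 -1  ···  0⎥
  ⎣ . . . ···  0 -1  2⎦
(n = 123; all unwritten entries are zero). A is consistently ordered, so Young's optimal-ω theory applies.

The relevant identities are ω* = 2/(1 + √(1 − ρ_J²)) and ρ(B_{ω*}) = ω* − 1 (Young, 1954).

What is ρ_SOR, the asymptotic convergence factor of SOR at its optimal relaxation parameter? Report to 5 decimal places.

B_J for the 123×123 system has eigenvalues cos(kπ/124); ρ_J = cos(π/124) = 0.99968.
√(1 − cos²(π/124)) = sin(π/124) ≈ 0.025333.
ω* = 2/(1+0.025333) = 1.95059
[ρ_SOR] ω* − 1 = 0.95059.

ρ_SOR = 0.95059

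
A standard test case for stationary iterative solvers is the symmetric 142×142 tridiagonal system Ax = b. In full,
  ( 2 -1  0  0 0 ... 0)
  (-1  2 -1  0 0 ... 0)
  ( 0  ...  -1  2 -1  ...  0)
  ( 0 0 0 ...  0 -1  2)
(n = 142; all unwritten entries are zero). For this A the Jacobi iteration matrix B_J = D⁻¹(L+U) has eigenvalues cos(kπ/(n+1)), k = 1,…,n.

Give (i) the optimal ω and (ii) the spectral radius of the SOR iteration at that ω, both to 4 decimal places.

ω* = 1.9570, ρ_SOR = 0.9570

n=142: λ(B_J) = 1 − λ(A)/2 = cos(kπ/143); k=1 gives ρ_J = 0.9998.
√(1−ρ_J²) = |sin(π/143)| = 0.02197
So ω* = 2/1.02197 = 1.9570 (Young).
ρ(B_{ω*}) = ω*−1 = 0.9570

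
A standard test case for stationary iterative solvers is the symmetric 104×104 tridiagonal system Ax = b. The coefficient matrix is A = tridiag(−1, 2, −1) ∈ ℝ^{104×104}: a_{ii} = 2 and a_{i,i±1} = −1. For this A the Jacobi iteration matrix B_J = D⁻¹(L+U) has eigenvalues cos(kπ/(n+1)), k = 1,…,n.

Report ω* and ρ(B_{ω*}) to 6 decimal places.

B_J for the 104×104 system has eigenvalues cos(kπ/105); ρ_J = cos(π/105) = 0.999552.
root = sin(π/105) = 0.0299155  (since 1−cos² = sin²).
ω* = 2 / (1 + 0.0299155) = 2 / 1.0299155 ≈ 1.941907.
Hence ρ(B_{ω*}) = 1.941907 − 1 = 0.941907.

ω* = 1.941907, ρ_SOR = 0.941907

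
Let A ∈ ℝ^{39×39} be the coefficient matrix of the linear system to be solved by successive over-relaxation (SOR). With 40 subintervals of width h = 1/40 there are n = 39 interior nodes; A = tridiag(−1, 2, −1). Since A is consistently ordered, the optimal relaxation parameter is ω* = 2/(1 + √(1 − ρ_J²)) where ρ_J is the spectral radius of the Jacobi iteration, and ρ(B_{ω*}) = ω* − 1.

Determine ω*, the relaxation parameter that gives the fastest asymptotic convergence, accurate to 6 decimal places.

ω* = 1.854498

With n=39, ρ(Jacobi) = cos(π/40) = 0.996917.
1 − cos²(π/40) = sin²(π/40) ⇒ √(1−ρ_J²) = sin(π/40) = 0.0784591.
ω* = 2/(1 + 0.0784591) = 2/1.0784591 = 1.854498.
Hence ρ(B_{ω*}) = 1.854498 − 1 = 0.854498.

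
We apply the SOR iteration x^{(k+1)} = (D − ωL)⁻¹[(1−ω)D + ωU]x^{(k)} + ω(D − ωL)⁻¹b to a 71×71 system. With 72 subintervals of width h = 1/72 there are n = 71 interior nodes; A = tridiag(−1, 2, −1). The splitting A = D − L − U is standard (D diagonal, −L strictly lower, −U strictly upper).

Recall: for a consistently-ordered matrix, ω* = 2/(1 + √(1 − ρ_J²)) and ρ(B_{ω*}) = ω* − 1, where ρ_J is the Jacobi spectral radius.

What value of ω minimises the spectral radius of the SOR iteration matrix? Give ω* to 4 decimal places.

ω* = 1.9164

ρ_J = max_k |cos(kπ/72)| = cos(π/72) = 0.9990
√(1−ρ_J²) = |sin(π/72)| = 0.04362
ω* = 2/(1+0.04362) = 1.9164
and ρ(B_{ω*}) = 1.9164 − 1 = 0.9164.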